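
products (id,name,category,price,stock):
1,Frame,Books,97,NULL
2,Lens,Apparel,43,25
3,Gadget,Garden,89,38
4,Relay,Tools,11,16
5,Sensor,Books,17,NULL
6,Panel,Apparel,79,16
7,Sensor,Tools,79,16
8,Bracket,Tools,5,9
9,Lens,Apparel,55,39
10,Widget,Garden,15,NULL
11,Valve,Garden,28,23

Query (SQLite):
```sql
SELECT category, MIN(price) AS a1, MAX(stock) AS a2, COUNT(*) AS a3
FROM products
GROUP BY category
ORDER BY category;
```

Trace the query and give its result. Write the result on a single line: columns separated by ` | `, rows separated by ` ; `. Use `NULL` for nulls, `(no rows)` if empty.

Group products by category.
Per group compute: MIN(price), MAX(stock), COUNT(*).
  Apparel: ids {2, 6, 9} → MIN(price)=43, MAX(stock)=39, COUNT(*)=3
  Books: ids {1, 5} → MIN(price)=17, MAX(stock)=NULL, COUNT(*)=2
  Garden: ids {3, 10, 11} → MIN(price)=15, MAX(stock)=38, COUNT(*)=3
  Tools: ids {4, 7, 8} → MIN(price)=5, MAX(stock)=16, COUNT(*)=3

Apparel | 43 | 39 | 3 ; Books | 17 | NULL | 2 ; Garden | 15 | 38 | 3 ; Tools | 5 | 16 | 3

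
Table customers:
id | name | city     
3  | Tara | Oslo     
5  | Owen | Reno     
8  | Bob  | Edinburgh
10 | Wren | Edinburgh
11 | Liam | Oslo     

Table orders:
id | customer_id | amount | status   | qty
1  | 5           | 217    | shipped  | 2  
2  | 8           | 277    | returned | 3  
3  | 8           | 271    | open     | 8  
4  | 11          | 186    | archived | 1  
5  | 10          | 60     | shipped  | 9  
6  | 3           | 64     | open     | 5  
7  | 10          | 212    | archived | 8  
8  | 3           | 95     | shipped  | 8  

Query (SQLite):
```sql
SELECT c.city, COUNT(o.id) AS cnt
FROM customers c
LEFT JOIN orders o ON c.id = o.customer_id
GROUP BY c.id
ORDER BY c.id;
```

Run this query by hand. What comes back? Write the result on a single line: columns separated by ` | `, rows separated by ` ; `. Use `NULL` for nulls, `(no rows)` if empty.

Oslo | 2 ; Reno | 1 ; Edinburgh | 2 ; Edinburgh | 2 ; Oslo | 1

LEFT JOIN keeps every customers row; unmatched ones get NULL for orders columns.
Group by customers.id and compute COUNT(o.id). COUNT(col) of an all-NULL group is 0.
  3: ids {6, 8} → COUNT(o.id)=2
  5: ids {1} → COUNT(o.id)=1
  8: ids {2, 3} → COUNT(o.id)=2
  10: ids {5, 7} → COUNT(o.id)=2
  11: ids {4} → COUNT(o.id)=1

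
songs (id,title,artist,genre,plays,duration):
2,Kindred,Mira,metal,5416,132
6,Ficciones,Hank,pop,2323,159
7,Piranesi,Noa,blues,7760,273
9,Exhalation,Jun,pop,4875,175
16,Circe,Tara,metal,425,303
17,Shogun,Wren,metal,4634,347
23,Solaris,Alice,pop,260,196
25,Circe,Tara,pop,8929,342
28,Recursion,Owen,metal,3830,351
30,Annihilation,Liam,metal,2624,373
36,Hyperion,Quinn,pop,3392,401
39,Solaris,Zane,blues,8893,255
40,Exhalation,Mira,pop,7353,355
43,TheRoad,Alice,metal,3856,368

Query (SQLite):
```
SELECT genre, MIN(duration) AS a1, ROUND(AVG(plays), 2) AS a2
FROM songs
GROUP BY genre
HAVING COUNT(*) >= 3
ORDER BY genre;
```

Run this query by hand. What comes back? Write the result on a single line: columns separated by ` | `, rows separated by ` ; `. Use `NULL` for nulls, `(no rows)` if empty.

metal | 132 | 3464.17 ; pop | 159 | 4522

Group songs by genre.
Per group compute: MIN(duration), ROUND(AVG(plays), 2).
HAVING: drop groups with fewer than 3 rows.
  blues: ids {7, 39} → MIN(duration)=255, ROUND(AVG(plays), 2)=8326.5
  metal: ids {2, 16, 17, 28, 30, 43} → MIN(duration)=132, ROUND(AVG(plays), 2)=3464.17
  pop: ids {6, 9, 23, 25, 36, 40} → MIN(duration)=159, ROUND(AVG(plays), 2)=4522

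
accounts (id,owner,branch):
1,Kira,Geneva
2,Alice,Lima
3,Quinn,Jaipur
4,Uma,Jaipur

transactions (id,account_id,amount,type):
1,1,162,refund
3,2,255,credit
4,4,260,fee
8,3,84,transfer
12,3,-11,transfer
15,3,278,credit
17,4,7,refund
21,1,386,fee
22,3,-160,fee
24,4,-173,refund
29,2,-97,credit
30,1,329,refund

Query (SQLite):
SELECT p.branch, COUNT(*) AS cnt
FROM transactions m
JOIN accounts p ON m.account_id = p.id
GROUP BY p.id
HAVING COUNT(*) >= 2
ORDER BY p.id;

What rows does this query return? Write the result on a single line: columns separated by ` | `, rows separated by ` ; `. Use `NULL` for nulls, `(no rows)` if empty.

Join each transactions row to its accounts via account_id.
Group joined rows by accounts.id; compute COUNT(*) per group.
HAVING: keep groups with count ≥ 2.
  1: ids {1, 21, 30} → COUNT(*)=3
  2: ids {3, 29} → COUNT(*)=2
  3: ids {8, 12, 15, 22} → COUNT(*)=4
  4: ids {4, 17, 24} → COUNT(*)=3

Geneva | 3 ; Lima | 2 ; Jaipur | 4 ; Jaipur | 3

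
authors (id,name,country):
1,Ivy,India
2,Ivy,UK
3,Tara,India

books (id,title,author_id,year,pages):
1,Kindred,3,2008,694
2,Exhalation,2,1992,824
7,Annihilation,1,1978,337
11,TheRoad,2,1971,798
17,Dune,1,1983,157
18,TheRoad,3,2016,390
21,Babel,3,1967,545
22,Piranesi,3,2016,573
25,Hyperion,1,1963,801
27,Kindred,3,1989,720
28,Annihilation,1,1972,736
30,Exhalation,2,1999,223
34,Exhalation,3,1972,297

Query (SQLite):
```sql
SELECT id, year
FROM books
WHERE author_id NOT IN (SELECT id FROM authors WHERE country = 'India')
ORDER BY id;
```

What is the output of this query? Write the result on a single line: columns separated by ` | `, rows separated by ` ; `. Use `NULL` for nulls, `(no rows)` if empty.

Inner query: authors.id where country = 'India'.
Outer: keep books rows whose author_id is not in that set.
Inner query → {1, 3}

2 | 1992 ; 11 | 1971 ; 30 | 1999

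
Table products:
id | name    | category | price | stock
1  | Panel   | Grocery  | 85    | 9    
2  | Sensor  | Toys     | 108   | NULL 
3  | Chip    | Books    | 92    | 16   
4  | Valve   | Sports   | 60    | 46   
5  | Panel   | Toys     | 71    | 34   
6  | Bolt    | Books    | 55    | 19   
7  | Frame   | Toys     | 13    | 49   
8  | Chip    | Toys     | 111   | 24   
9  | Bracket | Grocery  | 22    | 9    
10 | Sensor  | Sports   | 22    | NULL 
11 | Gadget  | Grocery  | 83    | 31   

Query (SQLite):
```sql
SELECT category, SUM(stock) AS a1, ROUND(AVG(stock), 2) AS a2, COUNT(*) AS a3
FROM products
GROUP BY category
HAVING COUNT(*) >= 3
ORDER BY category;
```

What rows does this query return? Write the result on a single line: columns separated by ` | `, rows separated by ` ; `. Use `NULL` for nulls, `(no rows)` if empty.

Group products by category.
Per group compute: SUM(stock), ROUND(AVG(stock), 2), COUNT(*).
HAVING: drop groups with fewer than 3 rows.
  Books: ids {3, 6} → SUM(stock)=35, ROUND(AVG(stock), 2)=17.5, COUNT(*)=2
  Grocery: ids {1, 9, 11} → SUM(stock)=49, ROUND(AVG(stock), 2)=16.33, COUNT(*)=3
  Sports: ids {4, 10} → SUM(stock)=46, ROUND(AVG(stock), 2)=46, COUNT(*)=2
  Toys: ids {2, 5, 7, 8} → SUM(stock)=107, ROUND(AVG(stock), 2)=35.67, COUNT(*)=4

Grocery | 49 | 16.33 | 3 ; Toys | 107 | 35.67 | 4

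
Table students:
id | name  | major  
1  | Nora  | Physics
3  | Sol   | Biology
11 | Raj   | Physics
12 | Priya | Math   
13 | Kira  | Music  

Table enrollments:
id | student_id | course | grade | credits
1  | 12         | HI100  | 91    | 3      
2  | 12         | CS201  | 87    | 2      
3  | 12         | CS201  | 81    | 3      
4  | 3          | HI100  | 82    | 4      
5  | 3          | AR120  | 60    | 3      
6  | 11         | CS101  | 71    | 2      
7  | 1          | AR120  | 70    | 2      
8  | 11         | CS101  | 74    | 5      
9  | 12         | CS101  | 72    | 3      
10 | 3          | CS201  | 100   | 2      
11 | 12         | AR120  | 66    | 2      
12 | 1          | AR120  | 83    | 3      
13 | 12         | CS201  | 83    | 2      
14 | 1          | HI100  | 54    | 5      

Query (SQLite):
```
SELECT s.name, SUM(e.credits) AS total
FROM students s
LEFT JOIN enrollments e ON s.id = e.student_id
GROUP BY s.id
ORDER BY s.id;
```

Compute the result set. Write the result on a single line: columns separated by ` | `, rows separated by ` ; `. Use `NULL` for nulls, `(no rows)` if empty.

LEFT JOIN keeps every students row; unmatched ones get NULL for enrollments columns.
Group by students.id and compute SUM(e.credits). SUM over an all-NULL group is NULL.
  1: ids {7, 12, 14} → SUM(e.credits)=10
  3: ids {4, 5, 10} → SUM(e.credits)=9
  11: ids {6, 8} → SUM(e.credits)=7
  12: ids {1, 2, 3, 9, 11, 13} → SUM(e.credits)=15
  13: ids {—} → SUM(e.credits)=NULL

Nora | 10 ; Sol | 9 ; Raj | 7 ; Priya | 15 ; Kira | NULL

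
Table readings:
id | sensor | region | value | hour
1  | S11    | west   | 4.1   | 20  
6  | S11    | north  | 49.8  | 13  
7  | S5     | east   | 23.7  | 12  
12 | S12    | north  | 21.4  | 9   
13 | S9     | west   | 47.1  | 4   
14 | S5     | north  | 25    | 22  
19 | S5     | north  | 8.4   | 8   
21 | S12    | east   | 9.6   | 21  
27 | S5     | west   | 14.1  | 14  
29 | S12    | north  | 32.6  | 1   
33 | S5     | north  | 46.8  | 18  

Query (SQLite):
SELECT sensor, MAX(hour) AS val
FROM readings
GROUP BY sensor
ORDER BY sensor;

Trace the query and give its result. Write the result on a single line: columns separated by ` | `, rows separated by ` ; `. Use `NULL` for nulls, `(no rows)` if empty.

Partition readings by sensor; compute MAX(hour) within each group.
  S11: ids {1, 6} → MAX(hour)=20
  S12: ids {12, 21, 29} → MAX(hour)=21
  S5: ids {7, 14, 19, 27, 33} → MAX(hour)=22
  S9: ids {13} → MAX(hour)=4

S11 | 20 ; S12 | 21 ; S5 | 22 ; S9 | 4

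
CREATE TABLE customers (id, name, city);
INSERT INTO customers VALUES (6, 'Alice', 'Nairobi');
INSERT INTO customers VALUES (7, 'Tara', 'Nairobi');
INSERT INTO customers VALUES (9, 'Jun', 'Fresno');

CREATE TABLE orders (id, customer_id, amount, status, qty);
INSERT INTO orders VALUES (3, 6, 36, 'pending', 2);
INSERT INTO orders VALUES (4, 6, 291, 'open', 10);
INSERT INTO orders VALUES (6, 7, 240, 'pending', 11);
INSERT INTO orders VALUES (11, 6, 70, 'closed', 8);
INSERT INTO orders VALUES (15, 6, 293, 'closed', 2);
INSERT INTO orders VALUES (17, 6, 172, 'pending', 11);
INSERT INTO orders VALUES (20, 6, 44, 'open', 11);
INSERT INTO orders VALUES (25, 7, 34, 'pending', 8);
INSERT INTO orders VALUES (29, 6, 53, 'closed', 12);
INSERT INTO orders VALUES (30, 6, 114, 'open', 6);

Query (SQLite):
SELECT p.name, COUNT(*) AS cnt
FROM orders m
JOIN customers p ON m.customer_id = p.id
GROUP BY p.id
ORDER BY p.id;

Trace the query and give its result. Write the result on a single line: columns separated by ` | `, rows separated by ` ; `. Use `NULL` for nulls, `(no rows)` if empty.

Alice | 8 ; Tara | 2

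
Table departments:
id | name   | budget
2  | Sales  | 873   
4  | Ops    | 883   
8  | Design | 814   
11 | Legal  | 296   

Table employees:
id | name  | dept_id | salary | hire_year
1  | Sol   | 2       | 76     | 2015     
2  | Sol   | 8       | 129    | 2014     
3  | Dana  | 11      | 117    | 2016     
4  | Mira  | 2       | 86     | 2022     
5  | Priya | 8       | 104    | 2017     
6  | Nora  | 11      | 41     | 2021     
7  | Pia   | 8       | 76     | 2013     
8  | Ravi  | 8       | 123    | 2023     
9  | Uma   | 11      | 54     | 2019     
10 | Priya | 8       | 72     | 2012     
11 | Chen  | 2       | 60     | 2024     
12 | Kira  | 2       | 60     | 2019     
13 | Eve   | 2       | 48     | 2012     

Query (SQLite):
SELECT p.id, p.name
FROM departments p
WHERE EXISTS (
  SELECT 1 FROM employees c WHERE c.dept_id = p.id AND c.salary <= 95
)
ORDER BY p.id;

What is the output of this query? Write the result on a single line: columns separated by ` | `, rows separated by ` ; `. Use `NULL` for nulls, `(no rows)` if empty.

2 | Sales ; 8 | Design ; 11 | Legal

For each departments row, check whether any employees with matching dept_id has salary <= 95.
Keep rows where that is true.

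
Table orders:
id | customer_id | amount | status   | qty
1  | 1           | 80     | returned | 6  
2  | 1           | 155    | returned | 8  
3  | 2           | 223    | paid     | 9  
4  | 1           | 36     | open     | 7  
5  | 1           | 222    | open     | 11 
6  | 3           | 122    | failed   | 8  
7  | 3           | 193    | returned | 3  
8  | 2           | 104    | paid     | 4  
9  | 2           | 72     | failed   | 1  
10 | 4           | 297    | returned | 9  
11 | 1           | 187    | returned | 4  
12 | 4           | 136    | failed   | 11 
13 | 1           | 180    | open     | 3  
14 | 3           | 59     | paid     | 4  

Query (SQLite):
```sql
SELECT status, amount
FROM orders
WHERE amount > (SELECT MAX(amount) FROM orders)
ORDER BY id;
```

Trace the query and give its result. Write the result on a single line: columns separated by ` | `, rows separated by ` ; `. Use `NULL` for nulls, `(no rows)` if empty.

Scalar subquery: MAX(amount) over all orders rows = 297.
Keep rows where amount > that value.

(no rows)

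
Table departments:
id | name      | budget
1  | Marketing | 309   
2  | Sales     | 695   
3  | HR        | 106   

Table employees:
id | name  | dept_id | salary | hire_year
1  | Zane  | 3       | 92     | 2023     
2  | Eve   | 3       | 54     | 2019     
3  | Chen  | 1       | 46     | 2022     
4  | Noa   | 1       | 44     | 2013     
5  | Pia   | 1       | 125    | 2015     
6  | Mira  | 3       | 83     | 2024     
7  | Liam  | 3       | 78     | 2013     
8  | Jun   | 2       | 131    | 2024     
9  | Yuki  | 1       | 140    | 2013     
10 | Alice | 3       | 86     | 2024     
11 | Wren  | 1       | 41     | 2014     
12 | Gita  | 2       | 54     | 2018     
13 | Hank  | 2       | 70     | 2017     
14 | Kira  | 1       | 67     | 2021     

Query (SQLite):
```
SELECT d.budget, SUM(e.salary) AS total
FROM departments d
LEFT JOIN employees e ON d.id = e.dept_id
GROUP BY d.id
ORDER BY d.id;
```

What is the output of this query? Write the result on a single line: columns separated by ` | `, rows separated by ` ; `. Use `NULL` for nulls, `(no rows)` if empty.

LEFT JOIN keeps every departments row; unmatched ones get NULL for employees columns.
Group by departments.id and compute SUM(e.salary). SUM over an all-NULL group is NULL.
  1: ids {3, 4, 5, 9, 11, 14} → SUM(e.salary)=463
  2: ids {8, 12, 13} → SUM(e.salary)=255
  3: ids {1, 2, 6, 7, 10} → SUM(e.salary)=393

309 | 463 ; 695 | 255 ; 106 | 393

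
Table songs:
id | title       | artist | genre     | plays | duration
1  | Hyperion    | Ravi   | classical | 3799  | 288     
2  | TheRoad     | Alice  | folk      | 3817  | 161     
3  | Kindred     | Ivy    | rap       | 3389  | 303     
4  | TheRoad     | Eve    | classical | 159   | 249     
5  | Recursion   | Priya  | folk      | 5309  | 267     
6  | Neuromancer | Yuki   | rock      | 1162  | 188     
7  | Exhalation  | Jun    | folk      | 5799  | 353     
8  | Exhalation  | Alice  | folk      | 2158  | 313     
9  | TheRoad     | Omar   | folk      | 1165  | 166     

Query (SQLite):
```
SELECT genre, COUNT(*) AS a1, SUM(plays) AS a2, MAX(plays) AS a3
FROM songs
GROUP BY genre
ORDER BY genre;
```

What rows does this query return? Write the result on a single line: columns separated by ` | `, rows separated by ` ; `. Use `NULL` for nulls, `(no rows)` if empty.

classical | 2 | 3958 | 3799 ; folk | 5 | 18248 | 5799 ; rap | 1 | 3389 | 3389 ; rock | 1 | 1162 | 1162

Group songs by genre.
Per group compute: COUNT(*), SUM(plays), MAX(plays).
  classical: ids {1, 4} → COUNT(*)=2, SUM(plays)=3958, MAX(plays)=3799
  folk: ids {2, 5, 7, 8, 9} → COUNT(*)=5, SUM(plays)=18248, MAX(plays)=5799
  rap: ids {3} → COUNT(*)=1, SUM(plays)=3389, MAX(plays)=3389
  rock: ids {6} → COUNT(*)=1, SUM(plays)=1162, MAX(plays)=1162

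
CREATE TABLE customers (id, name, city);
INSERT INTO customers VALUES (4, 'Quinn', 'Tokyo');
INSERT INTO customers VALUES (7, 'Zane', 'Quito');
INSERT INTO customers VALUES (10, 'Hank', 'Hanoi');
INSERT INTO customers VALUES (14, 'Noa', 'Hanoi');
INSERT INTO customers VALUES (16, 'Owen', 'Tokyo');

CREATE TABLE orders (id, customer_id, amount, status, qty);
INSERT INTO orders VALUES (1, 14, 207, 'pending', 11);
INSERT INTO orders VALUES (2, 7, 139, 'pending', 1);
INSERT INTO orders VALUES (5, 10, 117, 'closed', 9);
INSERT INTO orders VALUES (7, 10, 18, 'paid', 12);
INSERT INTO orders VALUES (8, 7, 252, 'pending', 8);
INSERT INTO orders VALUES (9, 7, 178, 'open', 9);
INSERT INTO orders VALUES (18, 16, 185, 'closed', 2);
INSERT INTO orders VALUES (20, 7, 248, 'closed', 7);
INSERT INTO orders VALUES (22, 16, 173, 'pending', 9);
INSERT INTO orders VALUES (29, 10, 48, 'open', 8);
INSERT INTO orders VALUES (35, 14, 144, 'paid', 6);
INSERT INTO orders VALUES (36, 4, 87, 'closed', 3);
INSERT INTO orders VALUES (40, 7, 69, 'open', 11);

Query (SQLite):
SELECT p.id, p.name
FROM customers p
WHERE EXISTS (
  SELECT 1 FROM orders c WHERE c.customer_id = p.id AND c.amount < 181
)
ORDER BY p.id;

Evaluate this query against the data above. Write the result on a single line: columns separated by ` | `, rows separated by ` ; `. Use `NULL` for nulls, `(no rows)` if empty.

4 | Quinn ; 7 | Zane ; 10 | Hank ; 14 | Noa ; 16 | Owen

For each customers row, check whether any orders with matching customer_id has amount < 181.
Keep rows where that is true.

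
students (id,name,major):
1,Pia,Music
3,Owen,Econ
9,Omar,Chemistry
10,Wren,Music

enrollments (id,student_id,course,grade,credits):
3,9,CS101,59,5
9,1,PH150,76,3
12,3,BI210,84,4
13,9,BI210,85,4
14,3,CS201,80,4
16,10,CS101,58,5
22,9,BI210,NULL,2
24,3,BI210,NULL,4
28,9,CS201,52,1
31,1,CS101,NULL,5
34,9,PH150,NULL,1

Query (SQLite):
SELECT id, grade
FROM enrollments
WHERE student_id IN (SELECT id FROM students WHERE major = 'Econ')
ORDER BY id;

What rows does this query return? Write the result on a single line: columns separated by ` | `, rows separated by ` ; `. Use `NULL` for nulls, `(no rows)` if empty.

12 | 84 ; 14 | 80 ; 24 | NULL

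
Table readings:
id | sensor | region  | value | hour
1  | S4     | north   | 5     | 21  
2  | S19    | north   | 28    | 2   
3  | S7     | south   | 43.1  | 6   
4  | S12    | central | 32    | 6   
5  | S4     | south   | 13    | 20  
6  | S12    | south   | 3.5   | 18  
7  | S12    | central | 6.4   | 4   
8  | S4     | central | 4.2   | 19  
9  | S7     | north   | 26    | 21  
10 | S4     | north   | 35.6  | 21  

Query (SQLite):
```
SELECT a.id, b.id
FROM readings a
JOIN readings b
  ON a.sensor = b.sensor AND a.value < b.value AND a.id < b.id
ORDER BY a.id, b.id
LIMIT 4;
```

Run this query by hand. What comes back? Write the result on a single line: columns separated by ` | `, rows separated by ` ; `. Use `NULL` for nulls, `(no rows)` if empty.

Pairs (a,b) with same sensor, a.value < b.value, a.id < b.id.
sensor groups: S12:{4,6,7} S19:{2} S4:{1,5,8,10} S7:{3,9}
Ordered by (a.id, b.id); first 4.

1 | 5 ; 1 | 10 ; 5 | 10 ; 6 | 7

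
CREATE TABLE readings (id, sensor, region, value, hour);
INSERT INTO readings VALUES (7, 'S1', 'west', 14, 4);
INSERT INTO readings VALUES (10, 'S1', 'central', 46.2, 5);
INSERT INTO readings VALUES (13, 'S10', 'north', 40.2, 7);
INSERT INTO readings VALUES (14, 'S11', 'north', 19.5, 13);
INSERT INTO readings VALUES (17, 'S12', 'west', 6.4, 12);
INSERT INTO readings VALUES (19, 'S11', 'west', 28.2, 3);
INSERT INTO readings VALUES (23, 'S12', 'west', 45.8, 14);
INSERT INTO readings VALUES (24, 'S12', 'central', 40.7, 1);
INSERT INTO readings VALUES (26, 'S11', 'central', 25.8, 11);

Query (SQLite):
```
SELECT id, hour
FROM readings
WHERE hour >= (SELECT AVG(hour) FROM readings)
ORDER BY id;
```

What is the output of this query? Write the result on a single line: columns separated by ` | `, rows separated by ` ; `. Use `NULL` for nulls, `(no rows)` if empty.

Scalar subquery: AVG(hour) over all readings rows = 7.777778 (≈; comparison uses full precision).
Keep rows where hour >= that value.

14 | 13 ; 17 | 12 ; 23 | 14 ; 26 | 11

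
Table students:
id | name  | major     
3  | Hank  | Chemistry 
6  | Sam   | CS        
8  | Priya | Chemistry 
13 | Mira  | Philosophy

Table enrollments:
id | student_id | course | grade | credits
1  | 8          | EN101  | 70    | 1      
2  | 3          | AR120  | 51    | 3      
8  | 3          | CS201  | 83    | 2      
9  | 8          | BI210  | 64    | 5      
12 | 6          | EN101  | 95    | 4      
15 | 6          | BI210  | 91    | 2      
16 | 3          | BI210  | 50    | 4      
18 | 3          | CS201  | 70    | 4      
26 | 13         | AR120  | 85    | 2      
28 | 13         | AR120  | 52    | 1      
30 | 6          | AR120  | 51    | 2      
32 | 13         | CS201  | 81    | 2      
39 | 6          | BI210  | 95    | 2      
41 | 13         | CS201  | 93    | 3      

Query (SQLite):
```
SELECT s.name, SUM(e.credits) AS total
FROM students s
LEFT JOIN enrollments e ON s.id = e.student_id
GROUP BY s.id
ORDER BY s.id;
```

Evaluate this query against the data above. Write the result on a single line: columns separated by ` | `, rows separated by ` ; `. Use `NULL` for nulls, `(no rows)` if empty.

LEFT JOIN keeps every students row; unmatched ones get NULL for enrollments columns.
Group by students.id and compute SUM(e.credits). SUM over an all-NULL group is NULL.
  3: ids {2, 8, 16, 18} → SUM(e.credits)=13
  6: ids {12, 15, 30, 39} → SUM(e.credits)=10
  8: ids {1, 9} → SUM(e.credits)=6
  13: ids {26, 28, 32, 41} → SUM(e.credits)=8

Hank | 13 ; Sam | 10 ; Priya | 6 ; Mira | 8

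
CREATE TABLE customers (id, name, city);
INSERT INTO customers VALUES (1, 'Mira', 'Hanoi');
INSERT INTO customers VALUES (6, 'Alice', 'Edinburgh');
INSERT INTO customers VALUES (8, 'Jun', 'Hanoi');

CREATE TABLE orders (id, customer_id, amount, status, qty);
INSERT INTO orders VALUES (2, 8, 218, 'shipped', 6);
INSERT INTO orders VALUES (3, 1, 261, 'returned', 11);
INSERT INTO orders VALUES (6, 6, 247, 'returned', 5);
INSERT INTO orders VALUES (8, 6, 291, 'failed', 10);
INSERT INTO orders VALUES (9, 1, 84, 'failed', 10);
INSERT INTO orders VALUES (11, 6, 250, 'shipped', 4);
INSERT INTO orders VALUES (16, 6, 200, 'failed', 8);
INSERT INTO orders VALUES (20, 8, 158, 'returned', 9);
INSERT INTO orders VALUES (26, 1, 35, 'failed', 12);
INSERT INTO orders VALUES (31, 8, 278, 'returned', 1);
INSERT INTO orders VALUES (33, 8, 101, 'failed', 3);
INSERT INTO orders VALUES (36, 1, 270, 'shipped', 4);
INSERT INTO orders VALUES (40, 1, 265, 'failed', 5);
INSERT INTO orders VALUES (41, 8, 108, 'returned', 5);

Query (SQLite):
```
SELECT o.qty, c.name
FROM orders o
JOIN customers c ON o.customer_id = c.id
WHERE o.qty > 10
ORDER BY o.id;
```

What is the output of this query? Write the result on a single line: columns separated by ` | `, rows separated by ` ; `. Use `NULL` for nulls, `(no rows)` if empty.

11 | Mira ; 12 | Mira

Each orders row matches the customers row where customer_id = customers.id.
Then keep rows with o.qty > 10.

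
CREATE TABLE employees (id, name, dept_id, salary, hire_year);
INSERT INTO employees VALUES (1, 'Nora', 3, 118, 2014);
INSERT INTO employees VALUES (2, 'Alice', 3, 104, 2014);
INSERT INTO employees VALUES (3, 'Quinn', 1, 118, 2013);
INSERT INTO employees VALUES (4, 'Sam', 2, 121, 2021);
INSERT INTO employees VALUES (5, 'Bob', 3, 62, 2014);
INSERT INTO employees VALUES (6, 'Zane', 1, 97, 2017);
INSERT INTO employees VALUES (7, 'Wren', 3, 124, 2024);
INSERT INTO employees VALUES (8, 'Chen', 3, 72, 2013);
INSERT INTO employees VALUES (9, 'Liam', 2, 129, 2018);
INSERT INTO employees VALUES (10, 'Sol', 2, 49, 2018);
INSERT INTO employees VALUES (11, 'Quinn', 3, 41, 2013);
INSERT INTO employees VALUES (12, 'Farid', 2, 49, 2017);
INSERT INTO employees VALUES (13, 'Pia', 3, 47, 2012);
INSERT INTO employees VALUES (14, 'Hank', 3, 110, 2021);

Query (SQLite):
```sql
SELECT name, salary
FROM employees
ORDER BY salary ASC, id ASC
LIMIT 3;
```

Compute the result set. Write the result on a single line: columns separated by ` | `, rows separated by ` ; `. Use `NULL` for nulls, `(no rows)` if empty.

Quinn | 41 ; Pia | 47 ; Sol | 49

Sort by salary asc, tiebreak id asc: (41, id=11), (47, id=13), (49, id=10), (49, id=12), (62, id=5), (72, id=8) …. Take first 3.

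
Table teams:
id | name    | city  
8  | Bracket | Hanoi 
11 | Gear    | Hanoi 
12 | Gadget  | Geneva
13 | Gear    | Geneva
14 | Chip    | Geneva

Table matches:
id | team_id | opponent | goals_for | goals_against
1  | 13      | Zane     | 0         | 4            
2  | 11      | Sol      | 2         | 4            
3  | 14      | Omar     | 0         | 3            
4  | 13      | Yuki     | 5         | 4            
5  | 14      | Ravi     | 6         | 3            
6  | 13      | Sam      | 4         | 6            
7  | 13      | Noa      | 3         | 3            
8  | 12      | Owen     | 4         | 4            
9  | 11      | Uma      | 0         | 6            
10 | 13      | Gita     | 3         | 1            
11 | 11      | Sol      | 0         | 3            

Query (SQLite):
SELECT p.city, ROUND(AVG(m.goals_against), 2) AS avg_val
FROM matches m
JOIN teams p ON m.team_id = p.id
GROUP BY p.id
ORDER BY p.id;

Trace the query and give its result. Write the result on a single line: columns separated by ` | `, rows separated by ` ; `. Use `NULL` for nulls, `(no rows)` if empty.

Join each matches row to its teams via team_id.
Group joined rows by teams.id; compute ROUND(AVG(m.goals_against), 2) per group.
  11: ids {2, 9, 11} → ROUND(AVG(m.goals_against), 2)=4.33
  12: ids {8} → ROUND(AVG(m.goals_against), 2)=4
  13: ids {1, 4, 6, 7, 10} → ROUND(AVG(m.goals_against), 2)=3.6
  14: ids {3, 5} → ROUND(AVG(m.goals_against), 2)=3

Hanoi | 4.33 ; Geneva | 4 ; Geneva | 3.6 ; Geneva | 3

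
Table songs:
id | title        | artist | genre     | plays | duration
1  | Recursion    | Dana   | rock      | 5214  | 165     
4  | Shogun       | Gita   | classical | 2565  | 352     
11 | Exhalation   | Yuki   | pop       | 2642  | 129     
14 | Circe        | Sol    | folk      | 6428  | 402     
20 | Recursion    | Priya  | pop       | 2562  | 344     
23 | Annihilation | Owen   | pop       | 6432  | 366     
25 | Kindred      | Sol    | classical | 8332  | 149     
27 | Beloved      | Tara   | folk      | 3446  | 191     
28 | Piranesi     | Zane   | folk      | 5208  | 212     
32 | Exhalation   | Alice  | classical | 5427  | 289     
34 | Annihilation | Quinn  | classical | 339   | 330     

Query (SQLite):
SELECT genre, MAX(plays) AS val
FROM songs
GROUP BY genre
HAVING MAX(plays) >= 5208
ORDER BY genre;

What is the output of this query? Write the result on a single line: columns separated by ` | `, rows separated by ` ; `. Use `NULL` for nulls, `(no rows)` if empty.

classical | 8332 ; folk | 6428 ; pop | 6432 ; rock | 5214

Partition songs by genre; compute MAX(plays) within each group.
HAVING: keep groups where MAX(plays) >= 5208.
  classical: ids {4, 25, 32, 34} → MAX(plays)=8332
  folk: ids {14, 27, 28} → MAX(plays)=6428
  pop: ids {11, 20, 23} → MAX(plays)=6432
  rock: ids {1} → MAX(plays)=5214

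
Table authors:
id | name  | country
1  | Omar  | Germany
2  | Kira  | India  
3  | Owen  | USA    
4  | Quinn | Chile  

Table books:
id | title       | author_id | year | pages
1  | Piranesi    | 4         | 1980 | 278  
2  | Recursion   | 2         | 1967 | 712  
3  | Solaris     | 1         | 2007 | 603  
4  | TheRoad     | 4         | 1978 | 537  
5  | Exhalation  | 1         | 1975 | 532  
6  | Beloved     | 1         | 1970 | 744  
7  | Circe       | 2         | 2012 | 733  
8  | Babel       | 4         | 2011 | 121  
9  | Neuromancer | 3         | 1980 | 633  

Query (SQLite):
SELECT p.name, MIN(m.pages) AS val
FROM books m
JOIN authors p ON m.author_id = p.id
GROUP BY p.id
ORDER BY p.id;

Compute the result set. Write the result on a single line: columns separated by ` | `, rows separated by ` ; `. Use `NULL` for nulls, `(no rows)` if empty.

Omar | 532 ; Kira | 712 ; Owen | 633 ; Quinn | 121

Join each books row to its authors via author_id.
Group joined rows by authors.id; compute MIN(m.pages) per group.
  1: ids {3, 5, 6} → MIN(m.pages)=532
  2: ids {2, 7} → MIN(m.pages)=712
  3: ids {9} → MIN(m.pages)=633
  4: ids {1, 4, 8} → MIN(m.pages)=121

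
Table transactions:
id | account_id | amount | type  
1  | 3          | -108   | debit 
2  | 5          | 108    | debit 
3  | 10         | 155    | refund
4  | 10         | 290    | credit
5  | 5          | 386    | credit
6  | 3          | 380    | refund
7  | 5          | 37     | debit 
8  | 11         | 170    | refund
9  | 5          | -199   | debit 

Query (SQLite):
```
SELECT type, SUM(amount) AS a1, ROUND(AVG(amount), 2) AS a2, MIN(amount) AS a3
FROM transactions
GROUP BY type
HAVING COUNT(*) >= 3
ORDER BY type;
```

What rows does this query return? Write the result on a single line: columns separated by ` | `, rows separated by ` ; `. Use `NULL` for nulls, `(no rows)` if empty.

debit | -162 | -40.5 | -199 ; refund | 705 | 235 | 155

Group transactions by type.
Per group compute: SUM(amount), ROUND(AVG(amount), 2), MIN(amount).
HAVING: drop groups with fewer than 3 rows.
  credit: ids {4, 5} → SUM(amount)=676, ROUND(AVG(amount), 2)=338, MIN(amount)=290
  debit: ids {1, 2, 7, 9} → SUM(amount)=-162, ROUND(AVG(amount), 2)=-40.5, MIN(amount)=-199
  refund: ids {3, 6, 8} → SUM(amount)=705, ROUND(AVG(amount), 2)=235, MIN(amount)=155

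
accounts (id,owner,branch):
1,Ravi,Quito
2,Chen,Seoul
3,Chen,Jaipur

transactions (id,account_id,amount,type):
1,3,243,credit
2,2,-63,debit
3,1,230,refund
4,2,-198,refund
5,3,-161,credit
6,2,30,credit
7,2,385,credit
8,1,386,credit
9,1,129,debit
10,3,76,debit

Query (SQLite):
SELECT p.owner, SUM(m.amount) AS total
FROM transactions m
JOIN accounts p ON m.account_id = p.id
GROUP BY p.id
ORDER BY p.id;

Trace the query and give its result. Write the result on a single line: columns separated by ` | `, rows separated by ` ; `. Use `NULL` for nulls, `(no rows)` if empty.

Ravi | 745 ; Chen | 154 ; Chen | 158

Join each transactions row to its accounts via account_id.
Group joined rows by accounts.id; compute SUM(m.amount) per group.
  1: ids {3, 8, 9} → SUM(m.amount)=745
  2: ids {2, 4, 6, 7} → SUM(m.amount)=154
  3: ids {1, 5, 10} → SUM(m.amount)=158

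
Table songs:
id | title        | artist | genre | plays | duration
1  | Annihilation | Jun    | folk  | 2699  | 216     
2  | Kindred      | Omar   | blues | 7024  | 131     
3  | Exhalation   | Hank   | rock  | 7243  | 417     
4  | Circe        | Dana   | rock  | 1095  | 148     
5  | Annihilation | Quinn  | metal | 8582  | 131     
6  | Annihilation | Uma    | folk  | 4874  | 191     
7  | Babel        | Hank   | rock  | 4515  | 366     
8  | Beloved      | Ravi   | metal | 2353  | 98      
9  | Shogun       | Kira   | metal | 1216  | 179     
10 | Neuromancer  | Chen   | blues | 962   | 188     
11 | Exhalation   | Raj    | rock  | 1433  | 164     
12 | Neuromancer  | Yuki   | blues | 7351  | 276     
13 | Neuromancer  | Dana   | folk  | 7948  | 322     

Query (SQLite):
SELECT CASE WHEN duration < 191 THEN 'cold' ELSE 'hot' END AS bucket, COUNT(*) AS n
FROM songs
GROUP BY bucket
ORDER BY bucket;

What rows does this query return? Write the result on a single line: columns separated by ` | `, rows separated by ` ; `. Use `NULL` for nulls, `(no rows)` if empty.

Bucket rows by duration < 191 → 'cold' else 'hot'; count each bucket.

cold | 7 ; hot | 6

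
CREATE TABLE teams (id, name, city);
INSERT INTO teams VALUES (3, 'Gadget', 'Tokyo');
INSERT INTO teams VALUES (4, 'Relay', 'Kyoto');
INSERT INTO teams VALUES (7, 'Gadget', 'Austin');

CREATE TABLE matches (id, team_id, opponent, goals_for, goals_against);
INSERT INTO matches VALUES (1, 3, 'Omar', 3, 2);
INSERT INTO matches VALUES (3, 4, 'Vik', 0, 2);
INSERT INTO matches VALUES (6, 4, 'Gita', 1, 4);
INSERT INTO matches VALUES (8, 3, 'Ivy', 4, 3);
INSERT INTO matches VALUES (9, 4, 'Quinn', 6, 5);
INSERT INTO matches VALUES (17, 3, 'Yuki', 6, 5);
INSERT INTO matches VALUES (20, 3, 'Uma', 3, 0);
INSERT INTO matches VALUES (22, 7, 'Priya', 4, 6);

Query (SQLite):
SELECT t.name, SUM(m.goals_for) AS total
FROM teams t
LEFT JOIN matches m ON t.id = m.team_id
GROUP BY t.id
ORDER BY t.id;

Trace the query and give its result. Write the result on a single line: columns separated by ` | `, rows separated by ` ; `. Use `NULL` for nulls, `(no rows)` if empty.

LEFT JOIN keeps every teams row; unmatched ones get NULL for matches columns.
Group by teams.id and compute SUM(m.goals_for). SUM over an all-NULL group is NULL.
  3: ids {1, 8, 17, 20} → SUM(m.goals_for)=16
  4: ids {3, 6, 9} → SUM(m.goals_for)=7
  7: ids {22} → SUM(m.goals_for)=4

Gadget | 16 ; Relay | 7 ; Gadget | 4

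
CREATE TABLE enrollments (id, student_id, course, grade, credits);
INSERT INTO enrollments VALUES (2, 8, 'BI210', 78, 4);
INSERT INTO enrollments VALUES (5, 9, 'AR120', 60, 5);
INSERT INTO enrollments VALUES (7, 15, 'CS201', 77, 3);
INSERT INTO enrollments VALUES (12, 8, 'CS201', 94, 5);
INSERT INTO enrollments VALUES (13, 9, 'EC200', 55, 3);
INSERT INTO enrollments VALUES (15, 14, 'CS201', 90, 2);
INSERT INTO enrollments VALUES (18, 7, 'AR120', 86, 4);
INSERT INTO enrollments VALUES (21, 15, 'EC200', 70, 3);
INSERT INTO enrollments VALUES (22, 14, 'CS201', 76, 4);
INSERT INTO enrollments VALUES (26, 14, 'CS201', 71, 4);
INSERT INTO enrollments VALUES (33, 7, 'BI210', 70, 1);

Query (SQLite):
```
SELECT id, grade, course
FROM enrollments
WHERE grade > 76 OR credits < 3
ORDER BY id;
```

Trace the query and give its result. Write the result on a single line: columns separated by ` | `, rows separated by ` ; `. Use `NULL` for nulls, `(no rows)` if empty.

2 | 78 | BI210 ; 7 | 77 | CS201 ; 12 | 94 | CS201 ; 15 | 90 | CS201 ; 18 | 86 | AR120 ; 33 | 70 | BI210

grade > 76: ids {2, 7, 12, 15, 18}
credits < 3: ids {15, 33}
Combine with OR.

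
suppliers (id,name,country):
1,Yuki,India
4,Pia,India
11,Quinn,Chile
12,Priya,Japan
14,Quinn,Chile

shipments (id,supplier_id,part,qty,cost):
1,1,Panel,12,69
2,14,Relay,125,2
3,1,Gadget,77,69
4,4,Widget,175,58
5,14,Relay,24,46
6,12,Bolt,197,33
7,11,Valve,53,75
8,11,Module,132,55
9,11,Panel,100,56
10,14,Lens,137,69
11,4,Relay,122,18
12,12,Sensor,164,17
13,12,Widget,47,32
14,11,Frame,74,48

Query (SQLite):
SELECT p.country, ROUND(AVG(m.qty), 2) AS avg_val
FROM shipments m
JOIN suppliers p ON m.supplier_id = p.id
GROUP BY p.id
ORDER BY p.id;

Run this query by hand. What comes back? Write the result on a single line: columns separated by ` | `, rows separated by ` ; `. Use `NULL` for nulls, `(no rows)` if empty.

India | 44.5 ; India | 148.5 ; Chile | 89.75 ; Japan | 136 ; Chile | 95.33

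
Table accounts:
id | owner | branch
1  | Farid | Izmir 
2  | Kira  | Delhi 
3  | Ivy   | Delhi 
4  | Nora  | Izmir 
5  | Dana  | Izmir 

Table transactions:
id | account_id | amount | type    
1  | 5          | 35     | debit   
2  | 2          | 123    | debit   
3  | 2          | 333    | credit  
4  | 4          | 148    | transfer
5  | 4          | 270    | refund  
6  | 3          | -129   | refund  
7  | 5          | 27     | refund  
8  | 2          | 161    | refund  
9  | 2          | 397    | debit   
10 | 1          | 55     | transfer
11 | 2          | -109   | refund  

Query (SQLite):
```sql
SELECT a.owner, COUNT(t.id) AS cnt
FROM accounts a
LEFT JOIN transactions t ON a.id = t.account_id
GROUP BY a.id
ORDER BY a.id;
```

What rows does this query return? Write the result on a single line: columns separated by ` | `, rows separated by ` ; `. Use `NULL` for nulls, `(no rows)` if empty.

Farid | 1 ; Kira | 5 ; Ivy | 1 ; Nora | 2 ; Dana | 2

LEFT JOIN keeps every accounts row; unmatched ones get NULL for transactions columns.
Group by accounts.id and compute COUNT(t.id). COUNT(col) of an all-NULL group is 0.
  1: ids {10} → COUNT(t.id)=1
  2: ids {2, 3, 8, 9, 11} → COUNT(t.id)=5
  3: ids {6} → COUNT(t.id)=1
  4: ids {4, 5} → COUNT(t.id)=2
  5: ids {1, 7} → COUNT(t.id)=2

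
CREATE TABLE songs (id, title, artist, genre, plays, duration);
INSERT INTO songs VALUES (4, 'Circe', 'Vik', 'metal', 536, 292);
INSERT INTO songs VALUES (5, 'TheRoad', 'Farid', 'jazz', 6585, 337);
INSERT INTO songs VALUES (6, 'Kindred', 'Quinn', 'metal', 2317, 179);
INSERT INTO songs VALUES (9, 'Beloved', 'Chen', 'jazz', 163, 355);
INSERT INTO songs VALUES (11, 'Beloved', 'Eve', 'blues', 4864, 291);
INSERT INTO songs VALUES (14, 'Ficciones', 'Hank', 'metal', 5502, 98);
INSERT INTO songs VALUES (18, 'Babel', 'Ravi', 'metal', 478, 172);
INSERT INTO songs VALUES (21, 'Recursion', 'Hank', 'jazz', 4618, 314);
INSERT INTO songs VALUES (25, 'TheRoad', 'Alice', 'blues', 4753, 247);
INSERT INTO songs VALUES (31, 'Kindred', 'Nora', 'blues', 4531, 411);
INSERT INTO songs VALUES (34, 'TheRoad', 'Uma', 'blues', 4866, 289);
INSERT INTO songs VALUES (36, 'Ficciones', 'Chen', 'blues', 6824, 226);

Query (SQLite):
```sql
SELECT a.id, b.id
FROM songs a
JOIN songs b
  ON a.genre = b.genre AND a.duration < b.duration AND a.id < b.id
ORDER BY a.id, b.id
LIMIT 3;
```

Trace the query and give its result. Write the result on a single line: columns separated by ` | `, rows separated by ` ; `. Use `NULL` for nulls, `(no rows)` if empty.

Pairs (a,b) with same genre, a.duration < b.duration, a.id < b.id.
genre groups: blues:{11,25,31,34,36} jazz:{5,9,21} metal:{4,6,14,18}
Ordered by (a.id, b.id); first 3.

5 | 9 ; 11 | 31 ; 14 | 18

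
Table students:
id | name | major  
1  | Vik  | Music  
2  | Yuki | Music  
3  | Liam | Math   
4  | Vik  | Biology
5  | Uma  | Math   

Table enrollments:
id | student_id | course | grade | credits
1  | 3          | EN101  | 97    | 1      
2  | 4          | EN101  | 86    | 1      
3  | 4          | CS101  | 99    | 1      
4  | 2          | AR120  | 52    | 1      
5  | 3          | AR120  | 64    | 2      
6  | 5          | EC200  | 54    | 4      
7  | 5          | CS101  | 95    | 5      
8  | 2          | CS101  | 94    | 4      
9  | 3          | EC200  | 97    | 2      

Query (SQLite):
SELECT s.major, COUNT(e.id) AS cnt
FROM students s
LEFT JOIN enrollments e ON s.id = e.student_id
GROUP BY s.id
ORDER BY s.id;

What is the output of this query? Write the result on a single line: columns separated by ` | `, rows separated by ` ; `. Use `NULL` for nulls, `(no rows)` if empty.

Music | 0 ; Music | 2 ; Math | 3 ; Biology | 2 ; Math | 2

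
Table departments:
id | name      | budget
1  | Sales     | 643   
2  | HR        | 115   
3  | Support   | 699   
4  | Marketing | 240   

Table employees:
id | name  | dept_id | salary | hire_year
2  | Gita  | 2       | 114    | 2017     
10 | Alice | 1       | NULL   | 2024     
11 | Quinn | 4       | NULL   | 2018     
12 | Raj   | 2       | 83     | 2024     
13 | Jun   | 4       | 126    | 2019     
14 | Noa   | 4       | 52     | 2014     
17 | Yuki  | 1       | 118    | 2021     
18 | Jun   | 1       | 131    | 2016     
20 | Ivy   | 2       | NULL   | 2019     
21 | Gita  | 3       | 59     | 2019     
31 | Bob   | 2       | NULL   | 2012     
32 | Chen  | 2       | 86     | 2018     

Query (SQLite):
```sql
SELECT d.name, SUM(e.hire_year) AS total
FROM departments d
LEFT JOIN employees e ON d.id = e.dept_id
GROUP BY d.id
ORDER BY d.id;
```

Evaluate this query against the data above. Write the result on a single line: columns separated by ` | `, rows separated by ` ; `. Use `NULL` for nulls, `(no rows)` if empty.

LEFT JOIN keeps every departments row; unmatched ones get NULL for employees columns.
Group by departments.id and compute SUM(e.hire_year). SUM over an all-NULL group is NULL.
  1: ids {10, 17, 18} → SUM(e.hire_year)=6061
  2: ids {2, 12, 20, 31, 32} → SUM(e.hire_year)=10090
  3: ids {21} → SUM(e.hire_year)=2019
  4: ids {11, 13, 14} → SUM(e.hire_year)=6051

Sales | 6061 ; HR | 10090 ; Support | 2019 ; Marketing | 6051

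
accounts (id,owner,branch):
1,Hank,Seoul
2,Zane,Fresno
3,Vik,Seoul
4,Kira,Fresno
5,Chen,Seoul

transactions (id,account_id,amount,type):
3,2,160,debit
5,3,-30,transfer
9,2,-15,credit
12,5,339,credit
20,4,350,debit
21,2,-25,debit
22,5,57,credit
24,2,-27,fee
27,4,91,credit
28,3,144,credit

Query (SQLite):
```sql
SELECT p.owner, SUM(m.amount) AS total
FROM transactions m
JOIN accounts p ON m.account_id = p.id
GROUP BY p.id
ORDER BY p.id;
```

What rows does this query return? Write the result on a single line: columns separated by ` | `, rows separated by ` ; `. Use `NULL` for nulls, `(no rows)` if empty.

Join each transactions row to its accounts via account_id.
Group joined rows by accounts.id; compute SUM(m.amount) per group.
  2: ids {3, 9, 21, 24} → SUM(m.amount)=93
  3: ids {5, 28} → SUM(m.amount)=114
  4: ids {20, 27} → SUM(m.amount)=441
  5: ids {12, 22} → SUM(m.amount)=396

Zane | 93 ; Vik | 114 ; Kira | 441 ; Chen | 396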